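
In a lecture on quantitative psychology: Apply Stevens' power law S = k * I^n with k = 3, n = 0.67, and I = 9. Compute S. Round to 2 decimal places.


S = 3 * 9^0.67
9^0.67 = 4.3586
S = 3 * 4.3586
= 13.08


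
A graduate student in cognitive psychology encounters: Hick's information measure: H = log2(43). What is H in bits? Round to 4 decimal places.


H = log2(n)
H = log2(43)
= 5.4263


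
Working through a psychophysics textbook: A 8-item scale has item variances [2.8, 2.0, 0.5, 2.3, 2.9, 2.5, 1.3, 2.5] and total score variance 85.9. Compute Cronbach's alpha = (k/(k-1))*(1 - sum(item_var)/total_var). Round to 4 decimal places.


alpha = (k/(k-1)) * (1 - sum(s_i^2)/s_total^2)
sum(item variances) = 16.8
k/(k-1) = 8/7 = 1.142857
1 - 16.8/85.9 = 1 - 0.195576 = 0.804424
alpha = 1.142857 * 0.804424
= 0.9193


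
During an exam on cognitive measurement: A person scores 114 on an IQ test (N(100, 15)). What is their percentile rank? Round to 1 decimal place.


z = (IQ - mean) / SD
z = (114 - 100) / 15 = 0.9333
Percentile = Phi(0.9333) * 100
Phi(0.9333) = 0.824667
= 82.5


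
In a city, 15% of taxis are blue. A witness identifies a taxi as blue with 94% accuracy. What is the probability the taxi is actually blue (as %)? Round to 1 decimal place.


P(blue | says blue) = P(says blue | blue)*P(blue) / [P(says blue | blue)*P(blue) + P(says blue | not blue)*P(not blue)]
Numerator = 0.94 * 0.15 = 0.141
False identification = 0.06 * 0.85 = 0.051
P = 0.141 / (0.141 + 0.051)
= 0.141 / 0.192
As percentage = 73.4


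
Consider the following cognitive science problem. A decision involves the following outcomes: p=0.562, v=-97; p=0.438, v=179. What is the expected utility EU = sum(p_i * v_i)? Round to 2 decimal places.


EU = sum(p_i * v_i)
0.562 * -97 = -54.514
0.438 * 179 = 78.402
EU = -54.514 + 78.402
= 23.89


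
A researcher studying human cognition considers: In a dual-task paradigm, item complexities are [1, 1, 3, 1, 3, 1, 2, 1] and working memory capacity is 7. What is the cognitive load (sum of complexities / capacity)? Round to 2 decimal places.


Total complexity = 1 + 1 + 3 + 1 + 3 + 1 + 2 + 1 = 13
Load = total / capacity = 13 / 7
= 1.86


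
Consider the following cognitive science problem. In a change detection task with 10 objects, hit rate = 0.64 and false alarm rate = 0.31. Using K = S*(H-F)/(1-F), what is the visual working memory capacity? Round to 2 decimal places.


K = S * (H - F) / (1 - F)
H - F = 0.33
1 - F = 0.69
K = 10 * 0.33 / 0.69
= 4.78


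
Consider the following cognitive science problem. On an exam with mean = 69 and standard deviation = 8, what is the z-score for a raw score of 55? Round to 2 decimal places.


z = (X - mu) / sigma
= (55 - 69) / 8
= -14 / 8
= -1.75


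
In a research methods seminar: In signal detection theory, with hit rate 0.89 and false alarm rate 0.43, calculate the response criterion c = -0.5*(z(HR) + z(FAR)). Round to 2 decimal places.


c = -0.5 * (z(HR) + z(FAR))
z(0.89) = 1.2265
z(0.43) = -0.1764
c = -0.5 * (1.2265 + -0.1764)
= -0.5 * 1.0501
= -0.53


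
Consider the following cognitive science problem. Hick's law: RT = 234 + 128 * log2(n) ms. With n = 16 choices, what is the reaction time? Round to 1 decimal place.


RT = 234 + 128 * log2(16)
log2(16) = 4.0
RT = 234 + 128 * 4.0
= 234 + 512.0
= 746.0 ms


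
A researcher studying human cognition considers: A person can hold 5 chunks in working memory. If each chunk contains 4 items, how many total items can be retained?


Total items = chunks * items_per_chunk
= 5 * 4
= 20


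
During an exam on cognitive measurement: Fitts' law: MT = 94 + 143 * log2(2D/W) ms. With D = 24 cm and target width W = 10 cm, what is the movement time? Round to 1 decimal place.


MT = 94 + 143 * log2(2*24/10)
2D/W = 4.8
log2(4.8) = 2.263
MT = 94 + 143 * 2.263
= 417.6 ms


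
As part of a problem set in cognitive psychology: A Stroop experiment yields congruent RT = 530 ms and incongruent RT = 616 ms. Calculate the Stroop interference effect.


Stroop effect = RT(incongruent) - RT(congruent)
= 616 - 530
= 86 ms


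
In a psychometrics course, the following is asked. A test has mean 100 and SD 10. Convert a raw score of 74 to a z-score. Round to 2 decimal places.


z = (X - mu) / sigma
= (74 - 100) / 10
= -26 / 10
= -2.60


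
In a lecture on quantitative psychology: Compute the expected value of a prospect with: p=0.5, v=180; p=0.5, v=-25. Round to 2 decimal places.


EU = sum(p_i * v_i)
0.5 * 180 = 90.0
0.5 * -25 = -12.5
EU = 90.0 + -12.5
= 77.50


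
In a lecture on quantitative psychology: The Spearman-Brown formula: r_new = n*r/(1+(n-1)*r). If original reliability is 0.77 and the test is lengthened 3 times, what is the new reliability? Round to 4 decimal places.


r_new = n*r / (1 + (n-1)*r)
Numerator = 3 * 0.77 = 2.31
Denominator = 1 + 2 * 0.77 = 2.54
r_new = 2.31 / 2.54
= 0.9094


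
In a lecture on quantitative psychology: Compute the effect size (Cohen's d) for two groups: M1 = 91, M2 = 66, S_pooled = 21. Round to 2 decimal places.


Cohen's d = (M1 - M2) / S_pooled
= (91 - 66) / 21
= 25 / 21
= 1.19


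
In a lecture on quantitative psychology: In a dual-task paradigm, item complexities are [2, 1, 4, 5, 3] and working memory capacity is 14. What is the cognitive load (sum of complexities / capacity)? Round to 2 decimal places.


Total complexity = 2 + 1 + 4 + 5 + 3 = 15
Load = total / capacity = 15 / 14
= 1.07


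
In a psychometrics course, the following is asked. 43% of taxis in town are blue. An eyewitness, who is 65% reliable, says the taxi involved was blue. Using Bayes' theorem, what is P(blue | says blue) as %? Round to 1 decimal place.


P(blue | says blue) = P(says blue | blue)*P(blue) / [P(says blue | blue)*P(blue) + P(says blue | not blue)*P(not blue)]
Numerator = 0.65 * 0.43 = 0.2795
False identification = 0.35 * 0.57 = 0.1995
P = 0.2795 / (0.2795 + 0.1995)
= 0.2795 / 0.479
As percentage = 58.4


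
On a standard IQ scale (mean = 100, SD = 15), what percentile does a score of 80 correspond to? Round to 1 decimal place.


z = (IQ - mean) / SD
z = (80 - 100) / 15 = -1.3333
Percentile = Phi(-1.3333) * 100
Phi(-1.3333) = 0.091217
= 9.1


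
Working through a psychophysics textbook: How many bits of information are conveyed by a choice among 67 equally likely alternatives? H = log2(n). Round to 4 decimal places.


H = log2(n)
H = log2(67)
= 6.0661


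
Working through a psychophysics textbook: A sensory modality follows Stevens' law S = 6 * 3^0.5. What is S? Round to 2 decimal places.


S = 6 * 3^0.5
3^0.5 = 1.7321
S = 6 * 1.7321
= 10.39


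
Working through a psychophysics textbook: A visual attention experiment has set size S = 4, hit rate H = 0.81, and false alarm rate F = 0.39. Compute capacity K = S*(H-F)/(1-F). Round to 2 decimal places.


K = S * (H - F) / (1 - F)
H - F = 0.42
1 - F = 0.61
K = 4 * 0.42 / 0.61
= 2.75


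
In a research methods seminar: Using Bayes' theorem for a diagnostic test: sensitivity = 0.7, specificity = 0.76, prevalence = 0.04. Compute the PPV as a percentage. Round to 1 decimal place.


PPV = (sens * prev) / (sens * prev + (1-spec) * (1-prev))
Numerator = 0.7 * 0.04 = 0.028
P(positive and no disease) = (1 - spec) * (1 - prev) = (1 - 0.76) * (1 - 0.04) = 0.2304
Denominator = 0.028 + 0.2304 = 0.2584
PPV = 0.028 / 0.2584 = 0.108359
As percentage = 10.8


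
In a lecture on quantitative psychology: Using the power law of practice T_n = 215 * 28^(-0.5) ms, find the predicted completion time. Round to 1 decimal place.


T_n = 215 * 28^(-0.5)
28^(-0.5) = 0.188982
T_n = 215 * 0.188982
= 40.6 ms


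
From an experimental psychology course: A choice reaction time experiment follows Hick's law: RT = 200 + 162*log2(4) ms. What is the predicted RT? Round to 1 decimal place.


RT = 200 + 162 * log2(4)
log2(4) = 2.0
RT = 200 + 162 * 2.0
= 200 + 324.0
= 524.0 ms


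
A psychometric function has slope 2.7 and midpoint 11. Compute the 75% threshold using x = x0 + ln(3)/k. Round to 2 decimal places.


At P = 0.75: 0.75 = 1/(1 + e^(-k*(x-x0)))
Solving: e^(-k*(x-x0)) = 1/3
x = x0 + ln(3)/k
ln(3) = 1.0986
x = 11 + 1.0986/2.7
= 11 + 0.4069
= 11.41


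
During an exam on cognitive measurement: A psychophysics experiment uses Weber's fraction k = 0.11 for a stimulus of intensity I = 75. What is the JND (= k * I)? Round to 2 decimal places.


JND = k * I
JND = 0.11 * 75
= 8.25


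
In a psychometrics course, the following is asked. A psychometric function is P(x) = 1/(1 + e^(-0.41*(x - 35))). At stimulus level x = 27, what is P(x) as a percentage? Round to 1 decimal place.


P(x) = 1/(1 + e^(-0.41*(27 - 35)))
Exponent = -0.41 * -8 = 3.28
e^(3.28) = 26.575773
P = 1/(1 + 26.575773) = 0.036264
Percentage = 3.6


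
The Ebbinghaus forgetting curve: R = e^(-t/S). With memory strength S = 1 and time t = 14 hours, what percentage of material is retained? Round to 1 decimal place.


R = e^(-t/S)
-t/S = -14/1 = -14.0
R = e^(-14.0) = 1e-06
Percentage = 1e-06 * 100
= 0.0


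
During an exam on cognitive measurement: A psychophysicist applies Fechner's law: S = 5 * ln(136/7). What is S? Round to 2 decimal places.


S = 5 * ln(136/7)
I/I0 = 19.428571
ln(19.428571) = 2.9667
S = 5 * 2.9667
= 14.83


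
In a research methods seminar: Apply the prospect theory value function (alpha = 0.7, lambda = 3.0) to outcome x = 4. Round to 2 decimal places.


Since x = 4 >= 0, use v(x) = x^0.7
4^0.7 = 2.639
v(4) = 2.64


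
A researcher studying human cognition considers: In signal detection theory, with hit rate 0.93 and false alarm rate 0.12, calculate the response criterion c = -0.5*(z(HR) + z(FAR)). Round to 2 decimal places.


c = -0.5 * (z(HR) + z(FAR))
z(0.93) = 1.4758
z(0.12) = -1.175
c = -0.5 * (1.4758 + -1.175)
= -0.5 * 0.3008
= -0.15


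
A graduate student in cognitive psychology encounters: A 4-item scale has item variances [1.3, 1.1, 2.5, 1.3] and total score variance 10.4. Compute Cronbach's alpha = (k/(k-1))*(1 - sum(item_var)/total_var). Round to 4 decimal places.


alpha = (k/(k-1)) * (1 - sum(s_i^2)/s_total^2)
sum(item variances) = 6.2
k/(k-1) = 4/3 = 1.333333
1 - 6.2/10.4 = 1 - 0.596154 = 0.403846
alpha = 1.333333 * 0.403846
= 0.5385


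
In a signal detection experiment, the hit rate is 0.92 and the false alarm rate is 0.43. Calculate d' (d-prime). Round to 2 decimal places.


d' = z(HR) - z(FAR)
z(0.92) = 1.4051
z(0.43) = -0.1764
d' = 1.4051 - -0.1764
= 1.58


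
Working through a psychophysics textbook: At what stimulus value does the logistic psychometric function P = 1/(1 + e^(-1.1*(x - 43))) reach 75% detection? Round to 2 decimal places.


At P = 0.75: 0.75 = 1/(1 + e^(-k*(x-x0)))
Solving: e^(-k*(x-x0)) = 1/3
x = x0 + ln(3)/k
ln(3) = 1.0986
x = 43 + 1.0986/1.1
= 43 + 0.9987
= 44.00


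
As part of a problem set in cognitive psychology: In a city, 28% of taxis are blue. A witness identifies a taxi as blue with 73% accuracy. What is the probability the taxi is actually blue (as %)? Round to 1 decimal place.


P(blue | says blue) = P(says blue | blue)*P(blue) / [P(says blue | blue)*P(blue) + P(says blue | not blue)*P(not blue)]
Numerator = 0.73 * 0.28 = 0.2044
False identification = 0.27 * 0.72 = 0.1944
P = 0.2044 / (0.2044 + 0.1944)
= 0.2044 / 0.3988
As percentage = 51.3


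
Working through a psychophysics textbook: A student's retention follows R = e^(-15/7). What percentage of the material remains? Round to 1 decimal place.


R = e^(-t/S)
-t/S = -15/7 = -2.142857
R = e^(-2.142857) = 0.117319
Percentage = 0.117319 * 100
= 11.7


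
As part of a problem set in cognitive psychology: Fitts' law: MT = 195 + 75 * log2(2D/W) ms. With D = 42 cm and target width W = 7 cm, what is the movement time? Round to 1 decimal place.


MT = 195 + 75 * log2(2*42/7)
2D/W = 12.0
log2(12.0) = 3.585
MT = 195 + 75 * 3.585
= 463.9 ms


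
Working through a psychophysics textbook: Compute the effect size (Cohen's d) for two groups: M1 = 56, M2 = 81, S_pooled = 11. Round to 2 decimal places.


Cohen's d = (M1 - M2) / S_pooled
= (56 - 81) / 11
= -25 / 11
= -2.27


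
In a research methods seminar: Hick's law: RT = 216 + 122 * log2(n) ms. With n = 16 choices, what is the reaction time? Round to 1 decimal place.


RT = 216 + 122 * log2(16)
log2(16) = 4.0
RT = 216 + 122 * 4.0
= 216 + 488.0
= 704.0 ms


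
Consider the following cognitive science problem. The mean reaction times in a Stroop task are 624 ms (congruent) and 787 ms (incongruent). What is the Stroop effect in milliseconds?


Stroop effect = RT(incongruent) - RT(congruent)
= 787 - 624
= 163 ms


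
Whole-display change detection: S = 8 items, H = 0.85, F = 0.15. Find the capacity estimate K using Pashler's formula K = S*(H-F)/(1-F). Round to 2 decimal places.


K = S * (H - F) / (1 - F)
H - F = 0.7
1 - F = 0.85
K = 8 * 0.7 / 0.85
= 6.59


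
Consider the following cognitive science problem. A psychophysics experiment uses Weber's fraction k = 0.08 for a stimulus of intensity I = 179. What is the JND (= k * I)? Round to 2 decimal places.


JND = k * I
JND = 0.08 * 179
= 14.32


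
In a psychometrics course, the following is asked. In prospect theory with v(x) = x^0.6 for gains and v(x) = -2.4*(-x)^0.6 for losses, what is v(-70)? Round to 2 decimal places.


Since x = -70 < 0, use v(x) = -lambda*(-x)^alpha
(-x) = 70
70^0.6 = 12.7955
v(-70) = -2.4 * 12.7955
= -30.71


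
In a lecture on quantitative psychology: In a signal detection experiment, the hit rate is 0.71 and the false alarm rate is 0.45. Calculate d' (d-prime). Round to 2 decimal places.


d' = z(HR) - z(FAR)
z(0.71) = 0.5534
z(0.45) = -0.1257
d' = 0.5534 - -0.1257
= 0.68


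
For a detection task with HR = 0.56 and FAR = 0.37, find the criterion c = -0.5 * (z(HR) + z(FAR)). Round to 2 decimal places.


c = -0.5 * (z(HR) + z(FAR))
z(0.56) = 0.151
z(0.37) = -0.3319
c = -0.5 * (0.151 + -0.3319)
= -0.5 * -0.1809
= 0.09


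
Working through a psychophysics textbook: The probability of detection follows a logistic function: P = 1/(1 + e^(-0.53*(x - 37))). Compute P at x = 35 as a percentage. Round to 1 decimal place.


P(x) = 1/(1 + e^(-0.53*(35 - 37)))
Exponent = -0.53 * -2 = 1.06
e^(1.06) = 2.886371
P = 1/(1 + 2.886371) = 0.257309
Percentage = 25.7


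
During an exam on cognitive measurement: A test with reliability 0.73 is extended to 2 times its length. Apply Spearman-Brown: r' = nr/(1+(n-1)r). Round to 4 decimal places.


r_new = n*r / (1 + (n-1)*r)
Numerator = 2 * 0.73 = 1.46
Denominator = 1 + 1 * 0.73 = 1.73
r_new = 1.46 / 1.73
= 0.8439


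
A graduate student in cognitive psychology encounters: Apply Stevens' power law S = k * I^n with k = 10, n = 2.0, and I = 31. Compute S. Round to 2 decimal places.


S = 10 * 31^2.0
31^2.0 = 961.0
S = 10 * 961.0
= 9610.00


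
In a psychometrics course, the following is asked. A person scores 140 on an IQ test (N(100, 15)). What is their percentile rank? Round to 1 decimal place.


z = (IQ - mean) / SD
z = (140 - 100) / 15 = 2.6667
Percentile = Phi(2.6667) * 100
Phi(2.6667) = 0.99617
= 99.6


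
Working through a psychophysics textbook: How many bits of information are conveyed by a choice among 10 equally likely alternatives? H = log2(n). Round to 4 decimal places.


H = log2(n)
H = log2(10)
= 3.3219


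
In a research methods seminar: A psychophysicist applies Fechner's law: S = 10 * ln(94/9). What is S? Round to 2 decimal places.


S = 10 * ln(94/9)
I/I0 = 10.444444
ln(10.444444) = 2.3461
S = 10 * 2.3461
= 23.46


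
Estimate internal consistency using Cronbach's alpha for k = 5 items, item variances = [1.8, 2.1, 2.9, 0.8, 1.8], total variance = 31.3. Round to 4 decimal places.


alpha = (k/(k-1)) * (1 - sum(s_i^2)/s_total^2)
sum(item variances) = 9.4
k/(k-1) = 5/4 = 1.25
1 - 9.4/31.3 = 1 - 0.300319 = 0.699681
alpha = 1.25 * 0.699681
= 0.8746


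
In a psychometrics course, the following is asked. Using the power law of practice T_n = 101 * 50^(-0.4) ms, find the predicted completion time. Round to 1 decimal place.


T_n = 101 * 50^(-0.4)
50^(-0.4) = 0.209128
T_n = 101 * 0.209128
= 21.1 ms


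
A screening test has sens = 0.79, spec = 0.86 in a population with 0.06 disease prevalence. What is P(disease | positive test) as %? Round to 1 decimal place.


PPV = (sens * prev) / (sens * prev + (1-spec) * (1-prev))
Numerator = 0.79 * 0.06 = 0.0474
P(positive and no disease) = (1 - spec) * (1 - prev) = (1 - 0.86) * (1 - 0.06) = 0.1316
Denominator = 0.0474 + 0.1316 = 0.179
PPV = 0.0474 / 0.179 = 0.264804
As percentage = 26.5


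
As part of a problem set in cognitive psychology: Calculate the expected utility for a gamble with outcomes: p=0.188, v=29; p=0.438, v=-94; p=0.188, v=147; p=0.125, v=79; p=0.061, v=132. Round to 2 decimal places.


EU = sum(p_i * v_i)
0.188 * 29 = 5.452
0.438 * -94 = -41.172
0.188 * 147 = 27.636
0.125 * 79 = 9.875
0.061 * 132 = 8.052
EU = 5.452 + -41.172 + 27.636 + 9.875 + 8.052
= 9.84


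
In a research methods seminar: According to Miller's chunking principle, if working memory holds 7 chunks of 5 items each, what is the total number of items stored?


Total items = chunks * items_per_chunk
= 7 * 5
= 35


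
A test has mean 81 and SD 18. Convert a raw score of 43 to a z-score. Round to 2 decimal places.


z = (X - mu) / sigma
= (43 - 81) / 18
= -38 / 18
= -2.11


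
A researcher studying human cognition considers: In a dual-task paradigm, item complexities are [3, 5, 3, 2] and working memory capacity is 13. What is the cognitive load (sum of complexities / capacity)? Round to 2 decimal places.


Total complexity = 3 + 5 + 3 + 2 = 13
Load = total / capacity = 13 / 13
= 1.00


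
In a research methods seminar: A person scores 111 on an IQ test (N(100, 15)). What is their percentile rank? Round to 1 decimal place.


z = (IQ - mean) / SD
z = (111 - 100) / 15 = 0.7333
Percentile = Phi(0.7333) * 100
Phi(0.7333) = 0.768312
= 76.8


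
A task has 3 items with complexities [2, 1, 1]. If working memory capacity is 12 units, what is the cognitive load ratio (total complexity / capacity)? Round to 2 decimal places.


Total complexity = 2 + 1 + 1 = 4
Load = total / capacity = 4 / 12
= 0.33


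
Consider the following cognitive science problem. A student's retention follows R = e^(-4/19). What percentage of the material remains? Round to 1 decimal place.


R = e^(-t/S)
-t/S = -4/19 = -0.210526
R = e^(-0.210526) = 0.810158
Percentage = 0.810158 * 100
= 81.0


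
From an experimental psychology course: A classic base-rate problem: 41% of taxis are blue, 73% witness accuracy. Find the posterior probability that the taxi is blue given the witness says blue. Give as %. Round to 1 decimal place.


P(blue | says blue) = P(says blue | blue)*P(blue) / [P(says blue | blue)*P(blue) + P(says blue | not blue)*P(not blue)]
Numerator = 0.73 * 0.41 = 0.2993
False identification = 0.27 * 0.59 = 0.1593
P = 0.2993 / (0.2993 + 0.1593)
= 0.2993 / 0.4586
As percentage = 65.3


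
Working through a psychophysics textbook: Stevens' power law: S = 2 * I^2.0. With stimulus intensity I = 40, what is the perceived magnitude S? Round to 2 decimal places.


S = 2 * 40^2.0
40^2.0 = 1600.0
S = 2 * 1600.0
= 3200.00


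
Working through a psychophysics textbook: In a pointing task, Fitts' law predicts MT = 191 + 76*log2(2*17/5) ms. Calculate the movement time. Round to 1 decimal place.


MT = 191 + 76 * log2(2*17/5)
2D/W = 6.8
log2(6.8) = 2.7655
MT = 191 + 76 * 2.7655
= 401.2 ms


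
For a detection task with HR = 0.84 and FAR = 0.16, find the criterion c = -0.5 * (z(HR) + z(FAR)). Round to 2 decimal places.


c = -0.5 * (z(HR) + z(FAR))
z(0.84) = 0.9945
z(0.16) = -0.9945
c = -0.5 * (0.9945 + -0.9945)
= -0.5 * 0.0
= 0.00


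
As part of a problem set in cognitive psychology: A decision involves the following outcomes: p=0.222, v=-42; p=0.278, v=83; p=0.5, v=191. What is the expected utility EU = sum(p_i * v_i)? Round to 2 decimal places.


EU = sum(p_i * v_i)
0.222 * -42 = -9.324
0.278 * 83 = 23.074
0.5 * 191 = 95.5
EU = -9.324 + 23.074 + 95.5
= 109.25


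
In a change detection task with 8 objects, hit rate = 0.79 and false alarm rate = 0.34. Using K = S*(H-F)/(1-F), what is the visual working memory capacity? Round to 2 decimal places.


K = S * (H - F) / (1 - F)
H - F = 0.45
1 - F = 0.66
K = 8 * 0.45 / 0.66
= 5.45


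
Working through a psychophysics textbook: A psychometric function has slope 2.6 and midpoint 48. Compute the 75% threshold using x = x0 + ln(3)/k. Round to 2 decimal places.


At P = 0.75: 0.75 = 1/(1 + e^(-k*(x-x0)))
Solving: e^(-k*(x-x0)) = 1/3
x = x0 + ln(3)/k
ln(3) = 1.0986
x = 48 + 1.0986/2.6
= 48 + 0.4225
= 48.42


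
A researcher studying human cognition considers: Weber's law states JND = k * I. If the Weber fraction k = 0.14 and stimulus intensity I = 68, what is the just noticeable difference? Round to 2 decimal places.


JND = k * I
JND = 0.14 * 68
= 9.52


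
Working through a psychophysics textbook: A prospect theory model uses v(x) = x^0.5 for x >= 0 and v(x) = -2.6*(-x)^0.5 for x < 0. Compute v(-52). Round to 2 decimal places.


Since x = -52 < 0, use v(x) = -lambda*(-x)^alpha
(-x) = 52
52^0.5 = 7.2111
v(-52) = -2.6 * 7.2111
= -18.75


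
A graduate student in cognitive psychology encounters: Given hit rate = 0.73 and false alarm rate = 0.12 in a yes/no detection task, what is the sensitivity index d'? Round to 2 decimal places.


d' = z(HR) - z(FAR)
z(0.73) = 0.6128
z(0.12) = -1.175
d' = 0.6128 - -1.175
= 1.79


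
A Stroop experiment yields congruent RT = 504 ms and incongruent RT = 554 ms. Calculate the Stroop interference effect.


Stroop effect = RT(incongruent) - RT(congruent)
= 554 - 504
= 50 ms


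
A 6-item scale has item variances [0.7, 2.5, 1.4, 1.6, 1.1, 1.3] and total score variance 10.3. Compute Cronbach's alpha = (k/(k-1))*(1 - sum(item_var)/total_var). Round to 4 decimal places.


alpha = (k/(k-1)) * (1 - sum(s_i^2)/s_total^2)
sum(item variances) = 8.6
k/(k-1) = 6/5 = 1.2
1 - 8.6/10.3 = 1 - 0.834951 = 0.165049
alpha = 1.2 * 0.165049
= 0.1981


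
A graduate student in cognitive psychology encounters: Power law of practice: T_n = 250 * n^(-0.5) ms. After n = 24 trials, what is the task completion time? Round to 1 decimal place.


T_n = 250 * 24^(-0.5)
24^(-0.5) = 0.204124
T_n = 250 * 0.204124
= 51.0 ms


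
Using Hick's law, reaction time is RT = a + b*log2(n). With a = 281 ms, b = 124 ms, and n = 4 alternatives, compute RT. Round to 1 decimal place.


RT = 281 + 124 * log2(4)
log2(4) = 2.0
RT = 281 + 124 * 2.0
= 281 + 248.0
= 529.0 ms


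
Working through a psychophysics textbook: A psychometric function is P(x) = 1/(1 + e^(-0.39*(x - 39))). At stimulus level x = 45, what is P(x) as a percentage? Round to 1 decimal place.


P(x) = 1/(1 + e^(-0.39*(45 - 39)))
Exponent = -0.39 * 6 = -2.34
e^(-2.34) = 0.096328
P = 1/(1 + 0.096328) = 0.912136
Percentage = 91.2


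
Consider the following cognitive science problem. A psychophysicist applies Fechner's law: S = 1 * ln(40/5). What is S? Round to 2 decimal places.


S = 1 * ln(40/5)
I/I0 = 8.0
ln(8.0) = 2.0794
S = 1 * 2.0794
= 2.08


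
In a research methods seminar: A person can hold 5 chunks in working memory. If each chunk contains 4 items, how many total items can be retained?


Total items = chunks * items_per_chunk
= 5 * 4
= 20


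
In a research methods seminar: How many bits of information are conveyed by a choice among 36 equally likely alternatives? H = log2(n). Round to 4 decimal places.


H = log2(n)
H = log2(36)
= 5.1699


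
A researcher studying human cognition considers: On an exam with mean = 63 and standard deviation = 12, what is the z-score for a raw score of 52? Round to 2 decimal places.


z = (X - mu) / sigma
= (52 - 63) / 12
= -11 / 12
= -0.92


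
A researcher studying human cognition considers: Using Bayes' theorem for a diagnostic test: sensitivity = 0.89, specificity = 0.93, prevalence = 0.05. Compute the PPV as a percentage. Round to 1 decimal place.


PPV = (sens * prev) / (sens * prev + (1-spec) * (1-prev))
Numerator = 0.89 * 0.05 = 0.0445
P(positive and no disease) = (1 - spec) * (1 - prev) = (1 - 0.93) * (1 - 0.05) = 0.0665
Denominator = 0.0445 + 0.0665 = 0.111
PPV = 0.0445 / 0.111 = 0.400901
As percentage = 40.1


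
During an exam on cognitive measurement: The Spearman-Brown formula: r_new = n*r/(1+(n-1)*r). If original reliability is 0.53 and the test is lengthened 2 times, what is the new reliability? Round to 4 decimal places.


r_new = n*r / (1 + (n-1)*r)
Numerator = 2 * 0.53 = 1.06
Denominator = 1 + 1 * 0.53 = 1.53
r_new = 1.06 / 1.53
= 0.6928


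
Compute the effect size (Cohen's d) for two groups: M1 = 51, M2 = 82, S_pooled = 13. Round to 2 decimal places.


Cohen's d = (M1 - M2) / S_pooled
= (51 - 82) / 13
= -31 / 13
= -2.38


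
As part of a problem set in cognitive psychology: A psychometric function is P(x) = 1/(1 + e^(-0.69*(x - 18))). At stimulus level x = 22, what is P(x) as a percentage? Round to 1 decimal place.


P(x) = 1/(1 + e^(-0.69*(22 - 18)))
Exponent = -0.69 * 4 = -2.76
e^(-2.76) = 0.063292
P = 1/(1 + 0.063292) = 0.940475
Percentage = 94.0


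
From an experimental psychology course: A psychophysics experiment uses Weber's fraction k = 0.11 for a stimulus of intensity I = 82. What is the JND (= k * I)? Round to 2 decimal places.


JND = k * I
JND = 0.11 * 82
= 9.02


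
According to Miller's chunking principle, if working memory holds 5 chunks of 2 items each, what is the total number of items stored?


Total items = chunks * items_per_chunk
= 5 * 2
= 10


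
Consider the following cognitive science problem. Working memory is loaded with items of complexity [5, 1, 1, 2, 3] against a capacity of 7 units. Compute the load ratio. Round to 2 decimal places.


Total complexity = 5 + 1 + 1 + 2 + 3 = 12
Load = total / capacity = 12 / 7
= 1.71


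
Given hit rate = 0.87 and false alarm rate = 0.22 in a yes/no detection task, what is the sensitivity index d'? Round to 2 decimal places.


d' = z(HR) - z(FAR)
z(0.87) = 1.1264
z(0.22) = -0.7722
d' = 1.1264 - -0.7722
= 1.90


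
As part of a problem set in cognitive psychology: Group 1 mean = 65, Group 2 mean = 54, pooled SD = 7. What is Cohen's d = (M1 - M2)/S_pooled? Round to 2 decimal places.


Cohen's d = (M1 - M2) / S_pooled
= (65 - 54) / 7
= 11 / 7
= 1.57


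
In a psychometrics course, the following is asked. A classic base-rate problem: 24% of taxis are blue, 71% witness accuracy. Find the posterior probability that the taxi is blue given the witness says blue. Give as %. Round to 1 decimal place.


P(blue | says blue) = P(says blue | blue)*P(blue) / [P(says blue | blue)*P(blue) + P(says blue | not blue)*P(not blue)]
Numerator = 0.71 * 0.24 = 0.1704
False identification = 0.29 * 0.76 = 0.2204
P = 0.1704 / (0.1704 + 0.2204)
= 0.1704 / 0.3908
As percentage = 43.6


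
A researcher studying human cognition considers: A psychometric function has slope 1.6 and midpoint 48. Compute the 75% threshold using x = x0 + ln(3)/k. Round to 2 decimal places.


At P = 0.75: 0.75 = 1/(1 + e^(-k*(x-x0)))
Solving: e^(-k*(x-x0)) = 1/3
x = x0 + ln(3)/k
ln(3) = 1.0986
x = 48 + 1.0986/1.6
= 48 + 0.6866
= 48.69


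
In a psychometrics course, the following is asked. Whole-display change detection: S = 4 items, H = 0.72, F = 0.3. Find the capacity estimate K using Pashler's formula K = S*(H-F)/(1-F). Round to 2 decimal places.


K = S * (H - F) / (1 - F)
H - F = 0.42
1 - F = 0.7
K = 4 * 0.42 / 0.7
= 2.40


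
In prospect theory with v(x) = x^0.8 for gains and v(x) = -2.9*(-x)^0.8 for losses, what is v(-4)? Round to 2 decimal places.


Since x = -4 < 0, use v(x) = -lambda*(-x)^alpha
(-x) = 4
4^0.8 = 3.0314
v(-4) = -2.9 * 3.0314
= -8.79


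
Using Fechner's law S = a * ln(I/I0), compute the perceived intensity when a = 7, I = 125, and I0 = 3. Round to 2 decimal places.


S = 7 * ln(125/3)
I/I0 = 41.666667
ln(41.666667) = 3.7297
S = 7 * 3.7297
= 26.11


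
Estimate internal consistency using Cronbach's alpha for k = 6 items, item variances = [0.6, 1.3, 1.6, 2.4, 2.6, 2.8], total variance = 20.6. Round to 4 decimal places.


alpha = (k/(k-1)) * (1 - sum(s_i^2)/s_total^2)
sum(item variances) = 11.3
k/(k-1) = 6/5 = 1.2
1 - 11.3/20.6 = 1 - 0.548544 = 0.451456
alpha = 1.2 * 0.451456
= 0.5417


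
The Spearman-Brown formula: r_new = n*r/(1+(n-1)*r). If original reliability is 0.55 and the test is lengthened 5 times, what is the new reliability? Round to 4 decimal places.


r_new = n*r / (1 + (n-1)*r)
Numerator = 5 * 0.55 = 2.75
Denominator = 1 + 4 * 0.55 = 3.2
r_new = 2.75 / 3.2
= 0.8594


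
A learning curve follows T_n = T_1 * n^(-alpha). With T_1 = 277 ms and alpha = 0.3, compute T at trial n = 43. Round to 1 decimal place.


T_n = 277 * 43^(-0.3)
43^(-0.3) = 0.323563
T_n = 277 * 0.323563
= 89.6 ms


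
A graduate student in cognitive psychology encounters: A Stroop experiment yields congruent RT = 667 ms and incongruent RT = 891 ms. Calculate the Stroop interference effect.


Stroop effect = RT(incongruent) - RT(congruent)
= 891 - 667
= 224 ms


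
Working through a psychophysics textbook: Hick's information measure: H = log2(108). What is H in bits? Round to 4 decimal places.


H = log2(n)
H = log2(108)
= 6.7549


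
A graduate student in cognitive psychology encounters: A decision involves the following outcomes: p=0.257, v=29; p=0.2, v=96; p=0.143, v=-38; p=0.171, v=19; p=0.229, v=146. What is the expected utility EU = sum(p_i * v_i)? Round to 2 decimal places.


EU = sum(p_i * v_i)
0.257 * 29 = 7.453
0.2 * 96 = 19.2
0.143 * -38 = -5.434
0.171 * 19 = 3.249
0.229 * 146 = 33.434
EU = 7.453 + 19.2 + -5.434 + 3.249 + 33.434
= 57.90


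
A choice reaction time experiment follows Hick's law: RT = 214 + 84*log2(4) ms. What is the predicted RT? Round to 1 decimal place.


RT = 214 + 84 * log2(4)
log2(4) = 2.0
RT = 214 + 84 * 2.0
= 214 + 168.0
= 382.0 ms


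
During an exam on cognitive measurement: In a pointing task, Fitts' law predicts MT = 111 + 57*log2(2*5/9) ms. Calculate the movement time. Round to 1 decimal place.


MT = 111 + 57 * log2(2*5/9)
2D/W = 1.111111
log2(1.111111) = 0.152
MT = 111 + 57 * 0.152
= 119.7 ms


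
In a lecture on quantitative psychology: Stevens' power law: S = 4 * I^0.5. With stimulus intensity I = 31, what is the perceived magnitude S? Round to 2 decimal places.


S = 4 * 31^0.5
31^0.5 = 5.5678
S = 4 * 5.5678
= 22.27


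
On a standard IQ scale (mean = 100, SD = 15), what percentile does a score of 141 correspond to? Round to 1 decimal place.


z = (IQ - mean) / SD
z = (141 - 100) / 15 = 2.7333
Percentile = Phi(2.7333) * 100
Phi(2.7333) = 0.996865
= 99.7


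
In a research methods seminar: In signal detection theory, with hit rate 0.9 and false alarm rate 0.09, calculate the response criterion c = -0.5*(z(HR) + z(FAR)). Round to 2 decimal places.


c = -0.5 * (z(HR) + z(FAR))
z(0.9) = 1.2816
z(0.09) = -1.3408
c = -0.5 * (1.2816 + -1.3408)
= -0.5 * -0.0592
= 0.03


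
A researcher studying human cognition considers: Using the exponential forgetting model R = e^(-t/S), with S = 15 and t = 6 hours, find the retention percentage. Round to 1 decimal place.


R = e^(-t/S)
-t/S = -6/15 = -0.4
R = e^(-0.4) = 0.67032
Percentage = 0.67032 * 100
= 67.0


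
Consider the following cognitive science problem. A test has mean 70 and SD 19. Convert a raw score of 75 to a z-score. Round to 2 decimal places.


z = (X - mu) / sigma
= (75 - 70) / 19
= 5 / 19
= 0.26


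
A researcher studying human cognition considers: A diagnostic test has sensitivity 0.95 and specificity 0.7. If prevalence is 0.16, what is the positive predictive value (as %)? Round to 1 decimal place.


PPV = (sens * prev) / (sens * prev + (1-spec) * (1-prev))
Numerator = 0.95 * 0.16 = 0.152
P(positive and no disease) = (1 - spec) * (1 - prev) = (1 - 0.7) * (1 - 0.16) = 0.252
Denominator = 0.152 + 0.252 = 0.404
PPV = 0.152 / 0.404 = 0.376238
As percentage = 37.6


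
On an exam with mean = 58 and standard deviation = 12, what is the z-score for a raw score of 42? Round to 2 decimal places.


z = (X - mu) / sigma
= (42 - 58) / 12
= -16 / 12
= -1.33


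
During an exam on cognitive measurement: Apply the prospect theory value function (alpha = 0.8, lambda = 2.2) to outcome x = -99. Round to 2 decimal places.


Since x = -99 < 0, use v(x) = -lambda*(-x)^alpha
(-x) = 99
99^0.8 = 39.4919
v(-99) = -2.2 * 39.4919
= -86.88


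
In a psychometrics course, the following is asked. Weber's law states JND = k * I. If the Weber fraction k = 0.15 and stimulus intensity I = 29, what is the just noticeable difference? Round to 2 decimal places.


JND = k * I
JND = 0.15 * 29
= 4.35


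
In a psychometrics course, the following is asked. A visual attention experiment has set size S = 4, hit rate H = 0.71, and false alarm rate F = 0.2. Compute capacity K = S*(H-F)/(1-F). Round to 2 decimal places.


K = S * (H - F) / (1 - F)
H - F = 0.51
1 - F = 0.8
K = 4 * 0.51 / 0.8
= 2.55


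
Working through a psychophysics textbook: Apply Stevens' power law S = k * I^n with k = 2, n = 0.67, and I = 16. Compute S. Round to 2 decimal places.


S = 2 * 16^0.67
16^0.67 = 6.4086
S = 2 * 6.4086
= 12.82


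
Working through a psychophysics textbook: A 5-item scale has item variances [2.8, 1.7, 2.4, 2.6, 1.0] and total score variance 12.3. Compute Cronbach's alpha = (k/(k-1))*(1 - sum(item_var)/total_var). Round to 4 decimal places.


alpha = (k/(k-1)) * (1 - sum(s_i^2)/s_total^2)
sum(item variances) = 10.5
k/(k-1) = 5/4 = 1.25
1 - 10.5/12.3 = 1 - 0.853659 = 0.146341
alpha = 1.25 * 0.146341
= 0.1829


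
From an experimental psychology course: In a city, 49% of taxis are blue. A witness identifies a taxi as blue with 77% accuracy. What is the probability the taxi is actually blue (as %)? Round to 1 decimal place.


P(blue | says blue) = P(says blue | blue)*P(blue) / [P(says blue | blue)*P(blue) + P(says blue | not blue)*P(not blue)]
Numerator = 0.77 * 0.49 = 0.3773
False identification = 0.23 * 0.51 = 0.1173
P = 0.3773 / (0.3773 + 0.1173)
= 0.3773 / 0.4946
As percentage = 76.3


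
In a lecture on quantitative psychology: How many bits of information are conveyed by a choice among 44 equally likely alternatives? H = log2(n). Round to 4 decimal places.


H = log2(n)
H = log2(44)
= 5.4594


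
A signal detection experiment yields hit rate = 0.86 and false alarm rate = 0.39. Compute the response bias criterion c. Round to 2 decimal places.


c = -0.5 * (z(HR) + z(FAR))
z(0.86) = 1.0803
z(0.39) = -0.2793
c = -0.5 * (1.0803 + -0.2793)
= -0.5 * 0.801
= -0.40


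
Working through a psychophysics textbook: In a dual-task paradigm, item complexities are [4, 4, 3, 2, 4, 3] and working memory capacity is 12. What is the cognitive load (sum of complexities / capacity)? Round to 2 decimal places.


Total complexity = 4 + 4 + 3 + 2 + 4 + 3 = 20
Load = total / capacity = 20 / 12
= 1.67


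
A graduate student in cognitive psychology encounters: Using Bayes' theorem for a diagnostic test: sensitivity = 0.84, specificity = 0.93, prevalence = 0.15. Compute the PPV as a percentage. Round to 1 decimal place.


PPV = (sens * prev) / (sens * prev + (1-spec) * (1-prev))
Numerator = 0.84 * 0.15 = 0.126
P(positive and no disease) = (1 - spec) * (1 - prev) = (1 - 0.93) * (1 - 0.15) = 0.0595
Denominator = 0.126 + 0.0595 = 0.1855
PPV = 0.126 / 0.1855 = 0.679245
As percentage = 67.9


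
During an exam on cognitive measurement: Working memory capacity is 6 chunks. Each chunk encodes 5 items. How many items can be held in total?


Total items = chunks * items_per_chunk
= 6 * 5
= 30


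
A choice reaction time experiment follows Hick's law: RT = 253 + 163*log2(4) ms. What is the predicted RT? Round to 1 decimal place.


RT = 253 + 163 * log2(4)
log2(4) = 2.0
RT = 253 + 163 * 2.0
= 253 + 326.0
= 579.0 ms


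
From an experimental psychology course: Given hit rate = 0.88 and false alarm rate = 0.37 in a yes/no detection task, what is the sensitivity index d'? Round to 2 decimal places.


d' = z(HR) - z(FAR)
z(0.88) = 1.175
z(0.37) = -0.3319
d' = 1.175 - -0.3319
= 1.51


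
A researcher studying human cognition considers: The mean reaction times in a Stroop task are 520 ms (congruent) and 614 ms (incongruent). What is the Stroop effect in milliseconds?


Stroop effect = RT(incongruent) - RT(congruent)
= 614 - 520
= 94 ms


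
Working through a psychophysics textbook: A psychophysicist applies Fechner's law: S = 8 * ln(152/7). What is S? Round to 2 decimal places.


S = 8 * ln(152/7)
I/I0 = 21.714286
ln(21.714286) = 3.078
S = 8 * 3.078
= 24.62


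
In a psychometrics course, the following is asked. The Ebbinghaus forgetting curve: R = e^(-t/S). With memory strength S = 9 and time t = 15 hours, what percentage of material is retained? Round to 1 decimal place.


R = e^(-t/S)
-t/S = -15/9 = -1.666667
R = e^(-1.666667) = 0.188876
Percentage = 0.188876 * 100
= 18.9


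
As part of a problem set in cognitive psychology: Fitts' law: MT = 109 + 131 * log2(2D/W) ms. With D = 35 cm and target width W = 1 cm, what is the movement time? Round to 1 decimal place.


MT = 109 + 131 * log2(2*35/1)
2D/W = 70.0
log2(70.0) = 6.1293
MT = 109 + 131 * 6.1293
= 911.9 ms


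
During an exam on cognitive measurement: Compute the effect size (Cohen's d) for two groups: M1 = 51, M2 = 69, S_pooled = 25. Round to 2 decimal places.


Cohen's d = (M1 - M2) / S_pooled
= (51 - 69) / 25
= -18 / 25
= -0.72


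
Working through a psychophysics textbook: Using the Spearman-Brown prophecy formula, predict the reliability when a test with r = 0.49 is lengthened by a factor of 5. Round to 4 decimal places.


r_new = n*r / (1 + (n-1)*r)
Numerator = 5 * 0.49 = 2.45
Denominator = 1 + 4 * 0.49 = 2.96
r_new = 2.45 / 2.96
= 0.8277


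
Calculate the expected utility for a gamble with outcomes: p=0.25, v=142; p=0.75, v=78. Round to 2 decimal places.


EU = sum(p_i * v_i)
0.25 * 142 = 35.5
0.75 * 78 = 58.5
EU = 35.5 + 58.5
= 94.00


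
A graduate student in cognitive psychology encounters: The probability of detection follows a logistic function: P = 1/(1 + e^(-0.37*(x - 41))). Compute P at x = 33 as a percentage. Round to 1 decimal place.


P(x) = 1/(1 + e^(-0.37*(33 - 41)))
Exponent = -0.37 * -8 = 2.96
e^(2.96) = 19.297972
P = 1/(1 + 19.297972) = 0.049266
Percentage = 4.9


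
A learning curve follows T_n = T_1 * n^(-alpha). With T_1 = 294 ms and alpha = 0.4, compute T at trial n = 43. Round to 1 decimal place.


T_n = 294 * 43^(-0.4)
43^(-0.4) = 0.222133
T_n = 294 * 0.222133
= 65.3 ms


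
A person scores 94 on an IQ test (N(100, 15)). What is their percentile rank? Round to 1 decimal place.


z = (IQ - mean) / SD
z = (94 - 100) / 15 = -0.4
Percentile = Phi(-0.4) * 100
Phi(-0.4) = 0.344578
= 34.5


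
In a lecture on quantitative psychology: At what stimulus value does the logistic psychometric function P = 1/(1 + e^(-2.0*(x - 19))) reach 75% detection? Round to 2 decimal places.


At P = 0.75: 0.75 = 1/(1 + e^(-k*(x-x0)))
Solving: e^(-k*(x-x0)) = 1/3
x = x0 + ln(3)/k
ln(3) = 1.0986
x = 19 + 1.0986/2.0
= 19 + 0.5493
= 19.55


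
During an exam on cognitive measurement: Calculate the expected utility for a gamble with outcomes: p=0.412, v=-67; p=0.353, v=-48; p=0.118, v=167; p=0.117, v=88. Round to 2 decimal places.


EU = sum(p_i * v_i)
0.412 * -67 = -27.604
0.353 * -48 = -16.944
0.118 * 167 = 19.706
0.117 * 88 = 10.296
EU = -27.604 + -16.944 + 19.706 + 10.296
= -14.55


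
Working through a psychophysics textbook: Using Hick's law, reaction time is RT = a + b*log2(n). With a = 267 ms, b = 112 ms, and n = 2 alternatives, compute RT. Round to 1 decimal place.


RT = 267 + 112 * log2(2)
log2(2) = 1.0
RT = 267 + 112 * 1.0
= 267 + 112.0
= 379.0 ms
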